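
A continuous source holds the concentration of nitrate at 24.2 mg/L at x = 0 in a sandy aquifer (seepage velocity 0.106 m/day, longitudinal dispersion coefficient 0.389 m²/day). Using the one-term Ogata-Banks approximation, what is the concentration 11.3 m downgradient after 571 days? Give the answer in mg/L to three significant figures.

For a continuous step input, C/C₀ ≈ ½·erfc((x−vt)/(2√(Dt))).
vt = 0.106 × 571 = 60.526 m and 2√(Dt) = 2√(0.389 × 571) = 29.81 m.
Argument (x−vt)/(2√(Dt)) = (11.3 − 60.526)/29.81 = -1.651; ½·erfc(-1.651) = 0.9902.
C = 24.2 × 0.9902 = 24.0 mg/L.

24.0 mg/L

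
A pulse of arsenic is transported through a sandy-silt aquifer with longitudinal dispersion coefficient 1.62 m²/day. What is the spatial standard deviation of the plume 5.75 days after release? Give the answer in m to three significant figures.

4.32 m

Dispersive spreading gives a Gaussian with σ² = 2Dt; advection only shifts the center.
σ = √(2 × 1.62 × 5.75) = 4.32 m.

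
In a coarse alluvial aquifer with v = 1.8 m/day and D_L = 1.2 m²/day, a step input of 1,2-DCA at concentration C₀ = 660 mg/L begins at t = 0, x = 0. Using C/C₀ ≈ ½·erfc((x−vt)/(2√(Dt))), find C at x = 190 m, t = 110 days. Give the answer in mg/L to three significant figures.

455 mg/L

For a continuous step input, C/C₀ ≈ ½·erfc((x−vt)/(2√(Dt))).
vt = 1.8 × 110 = 198 m and 2√(Dt) = 2√(1.2 × 110) = 22.98 m.
Argument (x−vt)/(2√(Dt)) = (190 − 198)/22.98 = -0.3481; ½·erfc(-0.3481) = 0.6887.
C = 660 × 0.6887 = 455 mg/L.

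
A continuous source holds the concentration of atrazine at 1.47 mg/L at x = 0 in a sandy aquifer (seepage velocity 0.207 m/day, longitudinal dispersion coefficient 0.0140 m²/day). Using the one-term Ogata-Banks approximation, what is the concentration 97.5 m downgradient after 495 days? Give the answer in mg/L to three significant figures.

For a continuous step input, C/C₀ ≈ ½·erfc((x−vt)/(2√(Dt))).
vt = 0.207 × 495 = 102.465 m and 2√(Dt) = 2√(0.0140 × 495) = 5.265 m.
Argument (x−vt)/(2√(Dt)) = (97.5 − 102.465)/5.265 = -0.9430; ½·erfc(-0.9430) = 0.9088.
C = 1.47 × 0.9088 = 1.34 mg/L.

1.34 mg/L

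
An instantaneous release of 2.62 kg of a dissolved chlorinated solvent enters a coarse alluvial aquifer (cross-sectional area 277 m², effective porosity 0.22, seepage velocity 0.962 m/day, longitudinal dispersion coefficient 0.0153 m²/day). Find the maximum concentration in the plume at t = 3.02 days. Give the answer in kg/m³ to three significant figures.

The peak of an instantaneous 1D plume sits at x = vt; there the Gaussian factor is 1 and C_max = M/(n_e·A·√(4πDt)), where n_e·A is the pore area the mass is dissolved in.
√(4πDt) = √(4π × 0.0153 × 3.02) = 0.7620 m, so C_max = 2.62/(0.22 × 277 × 0.7620) = 0.0564 kg/m³.

0.0564 kg/m³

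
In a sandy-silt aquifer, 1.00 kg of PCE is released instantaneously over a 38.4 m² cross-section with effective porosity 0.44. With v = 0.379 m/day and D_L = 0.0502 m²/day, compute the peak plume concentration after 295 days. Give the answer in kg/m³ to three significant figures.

0.00434 kg/m³

The peak of an instantaneous 1D plume sits at x = vt; there the Gaussian factor is 1 and C_max = M/(n_e·A·√(4πDt)), where n_e·A is the pore area the mass is dissolved in.
√(4πDt) = √(4π × 0.0502 × 295) = 13.64 m, so C_max = 1.00/(0.44 × 38.4 × 13.64) = 0.00434 kg/m³.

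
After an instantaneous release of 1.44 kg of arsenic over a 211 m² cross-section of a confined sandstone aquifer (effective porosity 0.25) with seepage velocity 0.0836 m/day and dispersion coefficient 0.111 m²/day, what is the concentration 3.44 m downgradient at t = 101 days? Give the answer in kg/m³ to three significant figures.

0.00132 kg/m³

For an instantaneous plane source, C(x,t) = M/(n_e·A·√(4πDt)) · exp(−(x−vt)²/(4Dt)), with n_e·A the pore (flow) area.
Plume center vt = 0.0836 × 101 = 8.4436 m, so the well at 3.44 m is 5.0036 m upgradient of the peak.
√(4πDt) = 11.87 m, giving peak height M/(n_e·A·√(4πDt)) = 1.44/(0.25 × 211 × 11.87) = 0.002300 kg/m³.
(x−vt)²/(4Dt) = (-5.0036)²/(4 × 0.111 × 101) = 0.5583; exp(−0.5583) = 0.5722.
C = 0.002300 × 0.5722 = 0.00132 kg/m³.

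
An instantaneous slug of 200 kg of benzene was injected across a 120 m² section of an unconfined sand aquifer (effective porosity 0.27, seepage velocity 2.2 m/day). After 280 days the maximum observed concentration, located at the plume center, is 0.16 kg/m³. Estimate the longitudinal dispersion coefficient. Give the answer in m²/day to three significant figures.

At the plume center C_max = M/(n_e·A·√(4πDt)), so D = M²/(4πt·(n_e·A·C_max)²).
n_e·A·C_max = 0.27 × 120 × 0.16 = 5.184 kg/m.
D = 200²/(4π × 280 × 5.184²) = 0.423 m²/day.

0.423 m²/day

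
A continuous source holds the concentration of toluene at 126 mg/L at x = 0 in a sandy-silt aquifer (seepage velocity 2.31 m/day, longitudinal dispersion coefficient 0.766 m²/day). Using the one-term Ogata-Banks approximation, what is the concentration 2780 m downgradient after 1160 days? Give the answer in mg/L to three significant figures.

For a continuous step input, C/C₀ ≈ ½·erfc((x−vt)/(2√(Dt))).
vt = 2.31 × 1160 = 2679.6 m and 2√(Dt) = 2√(0.766 × 1160) = 59.62 m.
Argument (x−vt)/(2√(Dt)) = (2780 − 2679.6)/59.62 = 1.684; ½·erfc(1.684) = 0.008620.
C = 126 × 0.008620 = 1.09 mg/L.

1.09 mg/L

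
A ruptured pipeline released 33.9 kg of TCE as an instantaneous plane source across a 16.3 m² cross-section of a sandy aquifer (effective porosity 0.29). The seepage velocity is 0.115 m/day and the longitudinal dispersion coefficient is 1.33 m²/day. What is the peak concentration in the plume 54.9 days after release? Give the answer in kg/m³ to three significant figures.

0.237 kg/m³

The peak of an instantaneous 1D plume sits at x = vt; there the Gaussian factor is 1 and C_max = M/(n_e·A·√(4πDt)), where n_e·A is the pore area the mass is dissolved in.
√(4πDt) = √(4π × 1.33 × 54.9) = 30.29 m, so C_max = 33.9/(0.29 × 16.3 × 30.29) = 0.237 kg/m³.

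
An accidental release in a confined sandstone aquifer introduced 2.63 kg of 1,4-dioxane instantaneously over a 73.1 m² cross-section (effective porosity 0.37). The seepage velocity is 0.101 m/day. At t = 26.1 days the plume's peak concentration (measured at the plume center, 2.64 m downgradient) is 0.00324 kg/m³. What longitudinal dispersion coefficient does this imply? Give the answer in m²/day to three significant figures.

At the plume center C_max = M/(n_e·A·√(4πDt)), so D = M²/(4πt·(n_e·A·C_max)²).
n_e·A·C_max = 0.37 × 73.1 × 0.00324 = 0.08763 kg/m.
D = 2.63²/(4π × 26.1 × 0.08763²) = 2.75 m²/day.

2.75 m²/day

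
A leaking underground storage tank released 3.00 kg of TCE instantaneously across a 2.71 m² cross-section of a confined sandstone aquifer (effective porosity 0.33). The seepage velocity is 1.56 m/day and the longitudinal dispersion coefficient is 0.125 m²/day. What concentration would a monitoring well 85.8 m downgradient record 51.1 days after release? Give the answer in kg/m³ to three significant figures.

0.0879 kg/m³

For an instantaneous plane source, C(x,t) = M/(n_e·A·√(4πDt)) · exp(−(x−vt)²/(4Dt)), with n_e·A the pore (flow) area.
Plume center vt = 1.56 × 51.1 = 79.716 m, so the well at 85.8 m is 6.084 m downgradient of the peak.
√(4πDt) = 8.959 m, giving peak height M/(n_e·A·√(4πDt)) = 3.00/(0.33 × 2.71 × 8.959) = 0.3744 kg/m³.
(x−vt)²/(4Dt) = (6.084)²/(4 × 0.125 × 51.1) = 1.449; exp(−1.449) = 0.2348.
C = 0.3744 × 0.2348 = 0.0879 kg/m³.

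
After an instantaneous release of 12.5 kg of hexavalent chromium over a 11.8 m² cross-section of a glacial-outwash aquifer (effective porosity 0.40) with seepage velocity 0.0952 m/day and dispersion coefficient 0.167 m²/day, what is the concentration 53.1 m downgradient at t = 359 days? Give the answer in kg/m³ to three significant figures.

For an instantaneous plane source, C(x,t) = M/(n_e·A·√(4πDt)) · exp(−(x−vt)²/(4Dt)), with n_e·A the pore (flow) area.
Plume center vt = 0.0952 × 359 = 34.1768 m, so the well at 53.1 m is 18.9232 m downgradient of the peak.
√(4πDt) = 27.45 m, giving peak height M/(n_e·A·√(4πDt)) = 12.5/(0.40 × 11.8 × 27.45) = 0.09648 kg/m³.
(x−vt)²/(4Dt) = (18.9232)²/(4 × 0.167 × 359) = 1.493; exp(−1.493) = 0.2247.
C = 0.09648 × 0.2247 = 0.0217 kg/m³.

0.0217 kg/m³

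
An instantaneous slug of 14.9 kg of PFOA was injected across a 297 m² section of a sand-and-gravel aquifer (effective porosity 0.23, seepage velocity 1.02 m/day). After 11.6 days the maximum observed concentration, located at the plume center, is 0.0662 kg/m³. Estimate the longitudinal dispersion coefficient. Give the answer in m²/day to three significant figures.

At the plume center C_max = M/(n_e·A·√(4πDt)), so D = M²/(4πt·(n_e·A·C_max)²).
n_e·A·C_max = 0.23 × 297 × 0.0662 = 4.522 kg/m.
D = 14.9²/(4π × 11.6 × 4.522²) = 0.0745 m²/day.

0.0745 m²/day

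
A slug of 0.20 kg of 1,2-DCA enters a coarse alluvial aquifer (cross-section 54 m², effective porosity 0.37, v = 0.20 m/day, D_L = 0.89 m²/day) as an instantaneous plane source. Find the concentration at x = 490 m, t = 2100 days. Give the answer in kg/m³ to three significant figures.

For an instantaneous plane source, C(x,t) = M/(n_e·A·√(4πDt)) · exp(−(x−vt)²/(4Dt)), with n_e·A the pore (flow) area.
Plume center vt = 0.20 × 2100 = 420 m, so the well at 490 m is 70 m downgradient of the peak.
√(4πDt) = 153.3 m, giving peak height M/(n_e·A·√(4πDt)) = 0.20/(0.37 × 54 × 153.3) = 6.530e-05 kg/m³.
(x−vt)²/(4Dt) = (70)²/(4 × 0.89 × 2100) = 0.6554; exp(−0.6554) = 0.5192.
C = 6.530e-05 × 0.5192 = 3.39e-05 kg/m³.

3.39e-05 kg/m³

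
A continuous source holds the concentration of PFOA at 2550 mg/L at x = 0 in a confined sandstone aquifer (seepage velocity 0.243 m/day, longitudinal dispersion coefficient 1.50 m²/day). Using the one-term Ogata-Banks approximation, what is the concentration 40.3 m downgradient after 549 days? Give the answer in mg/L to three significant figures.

2520 mg/L

For a continuous step input, C/C₀ ≈ ½·erfc((x−vt)/(2√(Dt))).
vt = 0.243 × 549 = 133.407 m and 2√(Dt) = 2√(1.50 × 549) = 57.39 m.
Argument (x−vt)/(2√(Dt)) = (40.3 − 133.407)/57.39 = -1.622; ½·erfc(-1.622) = 0.9891.
C = 2550 × 0.9891 = 2520 mg/L.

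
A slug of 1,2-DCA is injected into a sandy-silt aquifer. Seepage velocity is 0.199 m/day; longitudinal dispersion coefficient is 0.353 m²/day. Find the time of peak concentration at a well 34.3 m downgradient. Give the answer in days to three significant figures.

For the 1D instantaneous-source solution, setting ∂C/∂t = 0 at fixed x gives v²t² + 2Dt − x² = 0, so t = (√(D² + v²x²) − D)/v².
√(D² + v²x²) = √(0.353² + 0.199² × 34.3²) = 6.835; v² = 0.039601.
t = (6.835 − 0.353)/0.039601 = 164 days (vs. the pure-advection estimate x/v = 172 d).

164 days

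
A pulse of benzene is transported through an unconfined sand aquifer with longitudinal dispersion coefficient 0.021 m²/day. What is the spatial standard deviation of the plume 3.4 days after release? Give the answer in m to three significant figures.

Dispersive spreading gives a Gaussian with σ² = 2Dt; advection only shifts the center.
σ = √(2 × 0.021 × 3.4) = 0.378 m.

0.378 m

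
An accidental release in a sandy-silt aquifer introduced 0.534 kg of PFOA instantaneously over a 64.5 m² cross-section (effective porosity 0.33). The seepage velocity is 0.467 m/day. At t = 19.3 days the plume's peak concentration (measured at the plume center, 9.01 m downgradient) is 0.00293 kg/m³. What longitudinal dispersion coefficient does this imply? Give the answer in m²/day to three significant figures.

0.302 m²/day

At the plume center C_max = M/(n_e·A·√(4πDt)), so D = M²/(4πt·(n_e·A·C_max)²).
n_e·A·C_max = 0.33 × 64.5 × 0.00293 = 0.06237 kg/m.
D = 0.534²/(4π × 19.3 × 0.06237²) = 0.302 m²/day.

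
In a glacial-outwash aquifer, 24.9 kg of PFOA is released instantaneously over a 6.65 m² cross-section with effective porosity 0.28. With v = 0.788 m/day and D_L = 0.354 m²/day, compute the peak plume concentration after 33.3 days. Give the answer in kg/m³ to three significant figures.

1.10 kg/m³

The peak of an instantaneous 1D plume sits at x = vt; there the Gaussian factor is 1 and C_max = M/(n_e·A·√(4πDt)), where n_e·A is the pore area the mass is dissolved in.
√(4πDt) = √(4π × 0.354 × 33.3) = 12.17 m, so C_max = 24.9/(0.28 × 6.65 × 12.17) = 1.10 kg/m³.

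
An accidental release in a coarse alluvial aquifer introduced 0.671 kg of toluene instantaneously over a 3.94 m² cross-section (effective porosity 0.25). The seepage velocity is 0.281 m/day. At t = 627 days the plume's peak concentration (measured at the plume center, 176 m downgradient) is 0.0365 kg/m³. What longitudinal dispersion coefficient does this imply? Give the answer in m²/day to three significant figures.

0.0442 m²/day

At the plume center C_max = M/(n_e·A·√(4πDt)), so D = M²/(4πt·(n_e·A·C_max)²).
n_e·A·C_max = 0.25 × 3.94 × 0.0365 = 0.03595 kg/m.
D = 0.671²/(4π × 627 × 0.03595²) = 0.0442 m²/day.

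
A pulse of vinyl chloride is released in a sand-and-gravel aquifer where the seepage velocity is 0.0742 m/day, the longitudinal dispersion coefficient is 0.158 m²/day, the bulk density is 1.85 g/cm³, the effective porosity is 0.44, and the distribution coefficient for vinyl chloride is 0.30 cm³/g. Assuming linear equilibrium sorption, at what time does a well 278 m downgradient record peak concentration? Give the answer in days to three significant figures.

Retardation factor R = 1 + ρ_b·K_d/n = 1 + 1.85 × 0.30/0.44 = 2.261.
Sorption retards both mechanisms: v_R = v/R = 0.03282 m/day, D_R = D/R = 0.06988 m²/day.
Peak time from v_R²t² + 2D_R t − x² = 0: t = (√(D_R² + v_R²x²) − D_R)/v_R².
√(D_R² + v_R²x²) = √(0.06988² + 0.03282² × 278²) = 9.124; v_R² = 0.001077.
t = (9.124 − 0.06988)/0.001077 = 8410 days.

8410 days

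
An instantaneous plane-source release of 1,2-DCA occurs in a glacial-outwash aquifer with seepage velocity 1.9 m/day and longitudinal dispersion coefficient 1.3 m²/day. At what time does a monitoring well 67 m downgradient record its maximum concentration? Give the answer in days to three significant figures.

34.9 days

For the 1D instantaneous-source solution, setting ∂C/∂t = 0 at fixed x gives v²t² + 2Dt − x² = 0, so t = (√(D² + v²x²) − D)/v².
√(D² + v²x²) = √(1.3² + 1.9² × 67²) = 127.3; v² = 3.61.
t = (127.3 − 1.3)/3.61 = 34.9 days (vs. the pure-advection estimate x/v = 35.3 d).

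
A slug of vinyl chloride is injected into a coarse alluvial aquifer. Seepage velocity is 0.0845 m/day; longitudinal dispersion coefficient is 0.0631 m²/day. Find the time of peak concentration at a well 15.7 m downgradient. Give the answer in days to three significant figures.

177 days

For the 1D instantaneous-source solution, setting ∂C/∂t = 0 at fixed x gives v²t² + 2Dt − x² = 0, so t = (√(D² + v²x²) − D)/v².
√(D² + v²x²) = √(0.0631² + 0.0845² × 15.7²) = 1.328; v² = 0.00714025.
t = (1.328 − 0.0631)/0.00714025 = 177 days (vs. the pure-advection estimate x/v = 186 d).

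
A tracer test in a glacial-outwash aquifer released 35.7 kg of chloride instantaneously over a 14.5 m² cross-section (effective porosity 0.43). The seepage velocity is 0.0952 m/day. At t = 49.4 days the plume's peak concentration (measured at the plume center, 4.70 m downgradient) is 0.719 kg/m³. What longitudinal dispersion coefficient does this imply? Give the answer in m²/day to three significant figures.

At the plume center C_max = M/(n_e·A·√(4πDt)), so D = M²/(4πt·(n_e·A·C_max)²).
n_e·A·C_max = 0.43 × 14.5 × 0.719 = 4.483 kg/m.
D = 35.7²/(4π × 49.4 × 4.483²) = 0.102 m²/day.

0.102 m²/day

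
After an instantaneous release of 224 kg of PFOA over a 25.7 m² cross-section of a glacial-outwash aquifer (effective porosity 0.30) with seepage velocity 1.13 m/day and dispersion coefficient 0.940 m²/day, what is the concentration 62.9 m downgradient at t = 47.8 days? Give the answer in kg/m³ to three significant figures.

For an instantaneous plane source, C(x,t) = M/(n_e·A·√(4πDt)) · exp(−(x−vt)²/(4Dt)), with n_e·A the pore (flow) area.
Plume center vt = 1.13 × 47.8 = 54.014 m, so the well at 62.9 m is 8.886 m downgradient of the peak.
√(4πDt) = 23.76 m, giving peak height M/(n_e·A·√(4πDt)) = 224/(0.30 × 25.7 × 23.76) = 1.223 kg/m³.
(x−vt)²/(4Dt) = (8.886)²/(4 × 0.940 × 47.8) = 0.4393; exp(−0.4393) = 0.6445.
C = 1.223 × 0.6445 = 0.788 kg/m³.

0.788 kg/m³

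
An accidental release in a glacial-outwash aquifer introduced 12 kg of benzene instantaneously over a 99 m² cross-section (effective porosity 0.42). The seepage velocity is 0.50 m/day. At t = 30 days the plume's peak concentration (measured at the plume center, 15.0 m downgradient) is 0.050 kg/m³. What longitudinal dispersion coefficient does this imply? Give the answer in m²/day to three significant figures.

At the plume center C_max = M/(n_e·A·√(4πDt)), so D = M²/(4πt·(n_e·A·C_max)²).
n_e·A·C_max = 0.42 × 99 × 0.050 = 2.079 kg/m.
D = 12²/(4π × 30 × 2.079²) = 0.0884 m²/day.

0.0884 m²/day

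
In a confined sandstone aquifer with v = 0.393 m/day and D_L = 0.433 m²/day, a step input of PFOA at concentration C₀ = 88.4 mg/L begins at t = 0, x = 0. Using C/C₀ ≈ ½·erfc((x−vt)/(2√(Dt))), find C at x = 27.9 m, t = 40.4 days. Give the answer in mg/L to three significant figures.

1.86 mg/L

For a continuous step input, C/C₀ ≈ ½·erfc((x−vt)/(2√(Dt))).
vt = 0.393 × 40.4 = 15.8772 m and 2√(Dt) = 2√(0.433 × 40.4) = 8.365 m.
Argument (x−vt)/(2√(Dt)) = (27.9 − 15.8772)/8.365 = 1.437; ½·erfc(1.437) = 0.02107.
C = 88.4 × 0.02107 = 1.86 mg/L.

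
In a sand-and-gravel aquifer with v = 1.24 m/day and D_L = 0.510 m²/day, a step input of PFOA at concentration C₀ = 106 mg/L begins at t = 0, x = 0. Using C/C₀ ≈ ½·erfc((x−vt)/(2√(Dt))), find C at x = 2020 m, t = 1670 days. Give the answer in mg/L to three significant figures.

For a continuous step input, C/C₀ ≈ ½·erfc((x−vt)/(2√(Dt))).
vt = 1.24 × 1670 = 2070.8 m and 2√(Dt) = 2√(0.510 × 1670) = 58.37 m.
Argument (x−vt)/(2√(Dt)) = (2020 − 2070.8)/58.37 = -0.8703; ½·erfc(-0.8703) = 0.8908.
C = 106 × 0.8908 = 94.4 mg/L.

94.4 mg/L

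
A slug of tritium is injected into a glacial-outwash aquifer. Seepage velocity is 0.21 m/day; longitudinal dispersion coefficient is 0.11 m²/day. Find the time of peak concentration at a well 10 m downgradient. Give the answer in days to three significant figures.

45.2 days

For the 1D instantaneous-source solution, setting ∂C/∂t = 0 at fixed x gives v²t² + 2Dt − x² = 0, so t = (√(D² + v²x²) − D)/v².
√(D² + v²x²) = √(0.11² + 0.21² × 10²) = 2.103; v² = 0.0441.
t = (2.103 − 0.11)/0.0441 = 45.2 days (vs. the pure-advection estimate x/v = 47.6 d).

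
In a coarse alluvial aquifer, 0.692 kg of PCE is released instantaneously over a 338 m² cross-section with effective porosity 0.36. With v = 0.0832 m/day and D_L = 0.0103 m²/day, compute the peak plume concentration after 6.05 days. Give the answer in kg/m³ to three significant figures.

The peak of an instantaneous 1D plume sits at x = vt; there the Gaussian factor is 1 and C_max = M/(n_e·A·√(4πDt)), where n_e·A is the pore area the mass is dissolved in.
√(4πDt) = √(4π × 0.0103 × 6.05) = 0.8849 m, so C_max = 0.692/(0.36 × 338 × 0.8849) = 0.00643 kg/m³.

0.00643 kg/m³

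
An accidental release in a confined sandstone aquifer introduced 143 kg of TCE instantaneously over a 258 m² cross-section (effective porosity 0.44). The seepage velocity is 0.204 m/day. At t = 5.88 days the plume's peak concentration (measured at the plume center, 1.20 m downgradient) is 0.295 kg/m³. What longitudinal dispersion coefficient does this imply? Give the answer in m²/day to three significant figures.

At the plume center C_max = M/(n_e·A·√(4πDt)), so D = M²/(4πt·(n_e·A·C_max)²).
n_e·A·C_max = 0.44 × 258 × 0.295 = 33.49 kg/m.
D = 143²/(4π × 5.88 × 33.49²) = 0.247 m²/day.

0.247 m²/day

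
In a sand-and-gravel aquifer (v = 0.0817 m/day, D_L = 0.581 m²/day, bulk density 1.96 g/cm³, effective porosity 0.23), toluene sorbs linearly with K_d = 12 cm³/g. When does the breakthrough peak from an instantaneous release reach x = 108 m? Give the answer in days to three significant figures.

128000 days

Retardation factor R = 1 + ρ_b·K_d/n = 1 + 1.96 × 12/0.23 = 103.3.
Sorption retards both mechanisms: v_R = v/R = 0.0007909 m/day, D_R = D/R = 0.005624 m²/day.
Peak time from v_R²t² + 2D_R t − x² = 0: t = (√(D_R² + v_R²x²) − D_R)/v_R².
√(D_R² + v_R²x²) = √(0.005624² + 0.0007909² × 108²) = 0.08560; v_R² = 6.255e-07.
t = (0.08560 − 0.005624)/6.255e-07 = 128000 days.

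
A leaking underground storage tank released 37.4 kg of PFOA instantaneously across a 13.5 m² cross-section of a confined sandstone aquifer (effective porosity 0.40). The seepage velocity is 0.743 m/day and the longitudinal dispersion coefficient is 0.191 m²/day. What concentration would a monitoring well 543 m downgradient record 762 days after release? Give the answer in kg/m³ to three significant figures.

0.0644 kg/m³

For an instantaneous plane source, C(x,t) = M/(n_e·A·√(4πDt)) · exp(−(x−vt)²/(4Dt)), with n_e·A the pore (flow) area.
Plume center vt = 0.743 × 762 = 566.166 m, so the well at 543 m is 23.166 m upgradient of the peak.
√(4πDt) = 42.77 m, giving peak height M/(n_e·A·√(4πDt)) = 37.4/(0.40 × 13.5 × 42.77) = 0.1619 kg/m³.
(x−vt)²/(4Dt) = (-23.166)²/(4 × 0.191 × 762) = 0.9218; exp(−0.9218) = 0.3978.
C = 0.1619 × 0.3978 = 0.0644 kg/m³.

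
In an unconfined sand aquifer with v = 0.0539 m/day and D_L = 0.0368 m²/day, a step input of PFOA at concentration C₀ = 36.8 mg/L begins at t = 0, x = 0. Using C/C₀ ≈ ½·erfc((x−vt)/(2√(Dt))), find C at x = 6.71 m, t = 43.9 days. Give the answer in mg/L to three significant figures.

0.288 mg/L

For a continuous step input, C/C₀ ≈ ½·erfc((x−vt)/(2√(Dt))).
vt = 0.0539 × 43.9 = 2.36621 m and 2√(Dt) = 2√(0.0368 × 43.9) = 2.542 m.
Argument (x−vt)/(2√(Dt)) = (6.71 − 2.36621)/2.542 = 1.709; ½·erfc(1.709) = 0.007827.
C = 36.8 × 0.007827 = 0.288 mg/L.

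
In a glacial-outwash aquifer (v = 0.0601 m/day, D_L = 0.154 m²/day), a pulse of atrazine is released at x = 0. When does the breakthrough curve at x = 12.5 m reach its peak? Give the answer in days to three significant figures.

For the 1D instantaneous-source solution, setting ∂C/∂t = 0 at fixed x gives v²t² + 2Dt − x² = 0, so t = (√(D² + v²x²) − D)/v².
√(D² + v²x²) = √(0.154² + 0.0601² × 12.5²) = 0.7669; v² = 0.00361201.
t = (0.7669 − 0.154)/0.00361201 = 170 days (vs. the pure-advection estimate x/v = 208 d).

170 days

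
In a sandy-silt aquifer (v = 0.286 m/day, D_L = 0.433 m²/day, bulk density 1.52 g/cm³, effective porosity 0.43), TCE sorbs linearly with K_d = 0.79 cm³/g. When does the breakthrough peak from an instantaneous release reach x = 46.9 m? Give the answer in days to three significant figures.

602 days

Retardation factor R = 1 + ρ_b·K_d/n = 1 + 1.52 × 0.79/0.43 = 3.793.
Sorption retards both mechanisms: v_R = v/R = 0.07540 m/day, D_R = D/R = 0.1142 m²/day.
Peak time from v_R²t² + 2D_R t − x² = 0: t = (√(D_R² + v_R²x²) − D_R)/v_R².
√(D_R² + v_R²x²) = √(0.1142² + 0.07540² × 46.9²) = 3.538; v_R² = 0.005685.
t = (3.538 − 0.1142)/0.005685 = 602 days.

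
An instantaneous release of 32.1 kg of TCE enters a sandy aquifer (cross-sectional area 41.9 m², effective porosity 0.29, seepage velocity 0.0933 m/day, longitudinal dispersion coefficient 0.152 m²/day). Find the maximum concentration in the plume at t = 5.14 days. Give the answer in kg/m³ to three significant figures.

The peak of an instantaneous 1D plume sits at x = vt; there the Gaussian factor is 1 and C_max = M/(n_e·A·√(4πDt)), where n_e·A is the pore area the mass is dissolved in.
√(4πDt) = √(4π × 0.152 × 5.14) = 3.133 m, so C_max = 32.1/(0.29 × 41.9 × 3.133) = 0.843 kg/m³.

0.843 kg/m³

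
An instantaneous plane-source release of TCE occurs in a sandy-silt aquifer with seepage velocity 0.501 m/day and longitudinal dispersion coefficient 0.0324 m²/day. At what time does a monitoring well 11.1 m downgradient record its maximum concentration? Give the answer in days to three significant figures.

For the 1D instantaneous-source solution, setting ∂C/∂t = 0 at fixed x gives v²t² + 2Dt − x² = 0, so t = (√(D² + v²x²) − D)/v².
√(D² + v²x²) = √(0.0324² + 0.501² × 11.1²) = 5.561; v² = 0.251001.
t = (5.561 − 0.0324)/0.251001 = 22.0 days (vs. the pure-advection estimate x/v = 22.2 d).

22.0 days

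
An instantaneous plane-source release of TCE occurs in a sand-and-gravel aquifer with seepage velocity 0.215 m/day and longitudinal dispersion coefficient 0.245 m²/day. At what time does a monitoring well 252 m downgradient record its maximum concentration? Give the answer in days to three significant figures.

For the 1D instantaneous-source solution, setting ∂C/∂t = 0 at fixed x gives v²t² + 2Dt − x² = 0, so t = (√(D² + v²x²) − D)/v².
√(D² + v²x²) = √(0.245² + 0.215² × 252²) = 54.18; v² = 0.046225.
t = (54.18 − 0.245)/0.046225 = 1170 days (vs. the pure-advection estimate x/v = 1170 d).

1170 days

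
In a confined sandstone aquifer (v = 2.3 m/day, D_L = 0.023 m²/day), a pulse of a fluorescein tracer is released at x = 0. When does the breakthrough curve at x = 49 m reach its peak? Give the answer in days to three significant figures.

For the 1D instantaneous-source solution, setting ∂C/∂t = 0 at fixed x gives v²t² + 2Dt − x² = 0, so t = (√(D² + v²x²) − D)/v².
√(D² + v²x²) = √(0.023² + 2.3² × 49²) = 112.7; v² = 5.29.
t = (112.7 − 0.023)/5.29 = 21.3 days (vs. the pure-advection estimate x/v = 21.3 d).

21.3 days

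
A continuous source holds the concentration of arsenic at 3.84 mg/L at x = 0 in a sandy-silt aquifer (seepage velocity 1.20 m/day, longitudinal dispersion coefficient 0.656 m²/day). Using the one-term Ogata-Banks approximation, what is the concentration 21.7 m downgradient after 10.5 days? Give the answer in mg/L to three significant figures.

For a continuous step input, C/C₀ ≈ ½·erfc((x−vt)/(2√(Dt))).
vt = 1.20 × 10.5 = 12.6 m and 2√(Dt) = 2√(0.656 × 10.5) = 5.249 m.
Argument (x−vt)/(2√(Dt)) = (21.7 − 12.6)/5.249 = 1.734; ½·erfc(1.734) = 0.007098.
C = 3.84 × 0.007098 = 0.0273 mg/L.

0.0273 mg/L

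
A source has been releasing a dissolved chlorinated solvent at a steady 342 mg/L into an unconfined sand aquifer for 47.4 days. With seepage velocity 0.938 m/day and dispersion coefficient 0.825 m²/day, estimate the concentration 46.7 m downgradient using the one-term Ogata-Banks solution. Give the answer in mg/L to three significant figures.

For a continuous step input, C/C₀ ≈ ½·erfc((x−vt)/(2√(Dt))).
vt = 0.938 × 47.4 = 44.4612 m and 2√(Dt) = 2√(0.825 × 47.4) = 12.51 m.
Argument (x−vt)/(2√(Dt)) = (46.7 − 44.4612)/12.51 = 0.1790; ½·erfc(0.1790) = 0.4001.
C = 342 × 0.4001 = 137 mg/L.

137 mg/L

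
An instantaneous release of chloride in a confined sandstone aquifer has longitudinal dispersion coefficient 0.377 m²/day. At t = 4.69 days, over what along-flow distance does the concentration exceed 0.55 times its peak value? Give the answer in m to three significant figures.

4.11 m

The plume is Gaussian with σ = √(2Dt) = √(2 × 0.377 × 4.69) = 1.880 m.
C/C_peak = exp(−Δx²/(2σ²)) = 0.55 ⇒ Δx = σ·√(−2 ln 0.55) = 1.880 × 1.093 = 2.055 m.
Width = 2Δx = 4.11 m.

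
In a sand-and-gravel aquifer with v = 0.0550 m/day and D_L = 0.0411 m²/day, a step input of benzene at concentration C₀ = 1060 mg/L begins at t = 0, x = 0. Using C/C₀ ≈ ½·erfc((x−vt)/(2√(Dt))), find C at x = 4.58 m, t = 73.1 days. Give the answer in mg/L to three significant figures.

For a continuous step input, C/C₀ ≈ ½·erfc((x−vt)/(2√(Dt))).
vt = 0.0550 × 73.1 = 4.0205 m and 2√(Dt) = 2√(0.0411 × 73.1) = 3.467 m.
Argument (x−vt)/(2√(Dt)) = (4.58 − 4.0205)/3.467 = 0.1614; ½·erfc(0.1614) = 0.4097.
C = 1060 × 0.4097 = 434 mg/L.

434 mg/L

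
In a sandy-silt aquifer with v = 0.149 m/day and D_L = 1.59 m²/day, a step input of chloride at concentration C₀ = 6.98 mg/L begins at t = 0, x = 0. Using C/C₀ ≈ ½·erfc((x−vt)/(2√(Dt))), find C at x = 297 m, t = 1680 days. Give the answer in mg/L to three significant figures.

1.83 mg/L

For a continuous step input, C/C₀ ≈ ½·erfc((x−vt)/(2√(Dt))).
vt = 0.149 × 1680 = 250.32 m and 2√(Dt) = 2√(1.59 × 1680) = 103.4 m.
Argument (x−vt)/(2√(Dt)) = (297 − 250.32)/103.4 = 0.4515; ½·erfc(0.4515) = 0.2616.
C = 6.98 × 0.2616 = 1.83 mg/L.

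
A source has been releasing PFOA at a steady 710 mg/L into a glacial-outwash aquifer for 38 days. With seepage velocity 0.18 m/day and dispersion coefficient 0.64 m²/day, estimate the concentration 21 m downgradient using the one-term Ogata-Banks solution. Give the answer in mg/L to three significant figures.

For a continuous step input, C/C₀ ≈ ½·erfc((x−vt)/(2√(Dt))).
vt = 0.18 × 38 = 6.84 m and 2√(Dt) = 2√(0.64 × 38) = 9.863 m.
Argument (x−vt)/(2√(Dt)) = (21 − 6.84)/9.863 = 1.436; ½·erfc(1.436) = 0.02114.
C = 710 × 0.02114 = 15.0 mg/L.

15.0 mg/L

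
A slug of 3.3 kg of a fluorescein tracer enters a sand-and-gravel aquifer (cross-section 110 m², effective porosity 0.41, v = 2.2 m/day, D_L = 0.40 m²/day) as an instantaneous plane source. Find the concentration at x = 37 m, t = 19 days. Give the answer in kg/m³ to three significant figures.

0.00351 kg/m³

For an instantaneous plane source, C(x,t) = M/(n_e·A·√(4πDt)) · exp(−(x−vt)²/(4Dt)), with n_e·A the pore (flow) area.
Plume center vt = 2.2 × 19 = 41.8 m, so the well at 37 m is 4.8 m upgradient of the peak.
√(4πDt) = 9.773 m, giving peak height M/(n_e·A·√(4πDt)) = 3.3/(0.41 × 110 × 9.773) = 0.007487 kg/m³.
(x−vt)²/(4Dt) = (-4.8)²/(4 × 0.40 × 19) = 0.7579; exp(−0.7579) = 0.4686.
C = 0.007487 × 0.4686 = 0.00351 kg/m³.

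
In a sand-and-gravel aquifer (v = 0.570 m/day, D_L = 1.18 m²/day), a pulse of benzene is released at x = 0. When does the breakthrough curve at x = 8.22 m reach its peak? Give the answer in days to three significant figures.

11.2 days

For the 1D instantaneous-source solution, setting ∂C/∂t = 0 at fixed x gives v²t² + 2Dt − x² = 0, so t = (√(D² + v²x²) − D)/v².
√(D² + v²x²) = √(1.18² + 0.570² × 8.22²) = 4.832; v² = 0.3249.
t = (4.832 − 1.18)/0.3249 = 11.2 days (vs. the pure-advection estimate x/v = 14.4 d).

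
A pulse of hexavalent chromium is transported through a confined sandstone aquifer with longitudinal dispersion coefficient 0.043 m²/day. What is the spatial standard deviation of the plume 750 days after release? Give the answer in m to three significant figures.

8.03 m

Dispersive spreading gives a Gaussian with σ² = 2Dt; advection only shifts the center.
σ = √(2 × 0.043 × 750) = 8.03 m.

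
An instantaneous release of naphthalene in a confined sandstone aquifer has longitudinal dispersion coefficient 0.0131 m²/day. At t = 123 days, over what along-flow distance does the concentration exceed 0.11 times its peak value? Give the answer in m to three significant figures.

7.54 m

The plume is Gaussian with σ = √(2Dt) = √(2 × 0.0131 × 123) = 1.795 m.
C/C_peak = exp(−Δx²/(2σ²)) = 0.11 ⇒ Δx = σ·√(−2 ln 0.11) = 1.795 × 2.101 = 3.771 m.
Width = 2Δx = 7.54 m.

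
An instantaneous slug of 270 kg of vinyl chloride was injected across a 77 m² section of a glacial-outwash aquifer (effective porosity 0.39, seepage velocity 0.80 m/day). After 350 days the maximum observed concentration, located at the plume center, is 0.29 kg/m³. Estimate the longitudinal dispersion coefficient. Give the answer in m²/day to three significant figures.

At the plume center C_max = M/(n_e·A·√(4πDt)), so D = M²/(4πt·(n_e·A·C_max)²).
n_e·A·C_max = 0.39 × 77 × 0.29 = 8.709 kg/m.
D = 270²/(4π × 350 × 8.709²) = 0.219 m²/day.

0.219 m²/day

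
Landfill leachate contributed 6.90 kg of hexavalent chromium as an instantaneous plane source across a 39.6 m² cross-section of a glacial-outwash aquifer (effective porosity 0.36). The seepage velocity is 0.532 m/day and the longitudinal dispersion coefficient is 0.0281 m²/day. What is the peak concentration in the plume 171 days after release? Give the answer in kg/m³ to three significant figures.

0.0623 kg/m³

The peak of an instantaneous 1D plume sits at x = vt; there the Gaussian factor is 1 and C_max = M/(n_e·A·√(4πDt)), where n_e·A is the pore area the mass is dissolved in.
√(4πDt) = √(4π × 0.0281 × 171) = 7.771 m, so C_max = 6.90/(0.36 × 39.6 × 7.771) = 0.0623 kg/m³.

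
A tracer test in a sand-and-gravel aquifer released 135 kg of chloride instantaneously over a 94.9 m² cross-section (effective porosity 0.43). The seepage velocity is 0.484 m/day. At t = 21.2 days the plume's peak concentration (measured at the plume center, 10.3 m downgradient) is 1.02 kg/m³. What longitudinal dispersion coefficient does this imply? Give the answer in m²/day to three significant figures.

At the plume center C_max = M/(n_e·A·√(4πDt)), so D = M²/(4πt·(n_e·A·C_max)²).
n_e·A·C_max = 0.43 × 94.9 × 1.02 = 41.62 kg/m.
D = 135²/(4π × 21.2 × 41.62²) = 0.0395 m²/day.

0.0395 m²/day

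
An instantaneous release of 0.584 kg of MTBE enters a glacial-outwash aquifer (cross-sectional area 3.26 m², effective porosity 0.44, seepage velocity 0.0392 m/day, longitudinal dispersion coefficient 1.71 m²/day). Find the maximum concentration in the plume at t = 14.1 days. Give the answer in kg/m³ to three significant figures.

0.0234 kg/m³

The peak of an instantaneous 1D plume sits at x = vt; there the Gaussian factor is 1 and C_max = M/(n_e·A·√(4πDt)), where n_e·A is the pore area the mass is dissolved in.
√(4πDt) = √(4π × 1.71 × 14.1) = 17.41 m, so C_max = 0.584/(0.44 × 3.26 × 17.41) = 0.0234 kg/m³.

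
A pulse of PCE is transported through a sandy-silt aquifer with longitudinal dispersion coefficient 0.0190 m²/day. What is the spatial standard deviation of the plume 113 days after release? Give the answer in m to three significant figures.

Dispersive spreading gives a Gaussian with σ² = 2Dt; advection only shifts the center.
σ = √(2 × 0.0190 × 113) = 2.07 m.

2.07 m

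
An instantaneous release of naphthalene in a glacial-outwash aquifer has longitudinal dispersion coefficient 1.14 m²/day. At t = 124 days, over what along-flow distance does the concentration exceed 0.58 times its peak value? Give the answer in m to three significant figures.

The plume is Gaussian with σ = √(2Dt) = √(2 × 1.14 × 124) = 16.81 m.
C/C_peak = exp(−Δx²/(2σ²)) = 0.58 ⇒ Δx = σ·√(−2 ln 0.58) = 16.81 × 1.044 = 17.55 m.
Width = 2Δx = 35.1 m.

35.1 m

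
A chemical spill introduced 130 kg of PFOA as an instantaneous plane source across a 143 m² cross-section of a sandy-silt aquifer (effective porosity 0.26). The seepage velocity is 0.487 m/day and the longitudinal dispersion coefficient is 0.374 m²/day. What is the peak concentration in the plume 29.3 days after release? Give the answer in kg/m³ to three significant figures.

The peak of an instantaneous 1D plume sits at x = vt; there the Gaussian factor is 1 and C_max = M/(n_e·A·√(4πDt)), where n_e·A is the pore area the mass is dissolved in.
√(4πDt) = √(4π × 0.374 × 29.3) = 11.73 m, so C_max = 130/(0.26 × 143 × 11.73) = 0.298 kg/m³.

0.298 kg/m³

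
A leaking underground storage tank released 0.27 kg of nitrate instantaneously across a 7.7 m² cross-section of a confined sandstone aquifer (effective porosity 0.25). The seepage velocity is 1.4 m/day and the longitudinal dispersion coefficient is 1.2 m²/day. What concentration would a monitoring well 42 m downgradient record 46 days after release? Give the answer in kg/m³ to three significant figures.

For an instantaneous plane source, C(x,t) = M/(n_e·A·√(4πDt)) · exp(−(x−vt)²/(4Dt)), with n_e·A the pore (flow) area.
Plume center vt = 1.4 × 46 = 64.4 m, so the well at 42 m is 22.4 m upgradient of the peak.
√(4πDt) = 26.34 m, giving peak height M/(n_e·A·√(4πDt)) = 0.27/(0.25 × 7.7 × 26.34) = 0.005325 kg/m³.
(x−vt)²/(4Dt) = (-22.4)²/(4 × 1.2 × 46) = 2.272; exp(−2.272) = 0.1031.
C = 0.005325 × 0.1031 = 0.000549 kg/m³.

0.000549 kg/m³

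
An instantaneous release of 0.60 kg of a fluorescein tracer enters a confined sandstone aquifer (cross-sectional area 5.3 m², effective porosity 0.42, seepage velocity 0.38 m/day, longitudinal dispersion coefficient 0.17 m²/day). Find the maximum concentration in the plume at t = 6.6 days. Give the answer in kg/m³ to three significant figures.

0.0718 kg/m³

The peak of an instantaneous 1D plume sits at x = vt; there the Gaussian factor is 1 and C_max = M/(n_e·A·√(4πDt)), where n_e·A is the pore area the mass is dissolved in.
√(4πDt) = √(4π × 0.17 × 6.6) = 3.755 m, so C_max = 0.60/(0.42 × 5.3 × 3.755) = 0.0718 kg/m³.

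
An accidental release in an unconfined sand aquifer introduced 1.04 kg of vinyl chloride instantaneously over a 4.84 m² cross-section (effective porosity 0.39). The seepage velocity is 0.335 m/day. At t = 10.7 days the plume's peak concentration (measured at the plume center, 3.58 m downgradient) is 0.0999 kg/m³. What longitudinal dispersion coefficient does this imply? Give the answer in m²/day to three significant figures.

At the plume center C_max = M/(n_e·A·√(4πDt)), so D = M²/(4πt·(n_e·A·C_max)²).
n_e·A·C_max = 0.39 × 4.84 × 0.0999 = 0.1886 kg/m.
D = 1.04²/(4π × 10.7 × 0.1886²) = 0.226 m²/day.

0.226 m²/day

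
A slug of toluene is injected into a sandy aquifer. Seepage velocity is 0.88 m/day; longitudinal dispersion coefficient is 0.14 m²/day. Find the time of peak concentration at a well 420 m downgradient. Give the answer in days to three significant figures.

477 days

For the 1D instantaneous-source solution, setting ∂C/∂t = 0 at fixed x gives v²t² + 2Dt − x² = 0, so t = (√(D² + v²x²) − D)/v².
√(D² + v²x²) = √(0.14² + 0.88² × 420²) = 369.6; v² = 0.7744.
t = (369.6 − 0.14)/0.7744 = 477 days (vs. the pure-advection estimate x/v = 477 d).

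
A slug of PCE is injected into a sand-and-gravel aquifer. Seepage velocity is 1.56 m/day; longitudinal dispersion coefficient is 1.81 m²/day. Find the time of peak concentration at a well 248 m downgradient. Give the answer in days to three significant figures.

158 days

For the 1D instantaneous-source solution, setting ∂C/∂t = 0 at fixed x gives v²t² + 2Dt − x² = 0, so t = (√(D² + v²x²) − D)/v².
√(D² + v²x²) = √(1.81² + 1.56² × 248²) = 386.9; v² = 2.4336.
t = (386.9 − 1.81)/2.4336 = 158 days (vs. the pure-advection estimate x/v = 159 d).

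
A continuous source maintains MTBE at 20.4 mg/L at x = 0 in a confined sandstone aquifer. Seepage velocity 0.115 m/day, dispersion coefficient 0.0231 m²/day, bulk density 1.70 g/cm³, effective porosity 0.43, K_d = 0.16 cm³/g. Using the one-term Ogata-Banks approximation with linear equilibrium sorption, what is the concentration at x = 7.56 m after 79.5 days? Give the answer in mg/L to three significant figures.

Retardation factor R = 1 + ρ_b·K_d/n = 1 + 1.70 × 0.16/0.43 = 1.633.
Sorption retards both mechanisms: v_R = v/R = 0.07042 m/day, D_R = D/R = 0.01415 m²/day.
v_R·t = 0.07042 × 79.5 = 5.59839 m; 2√(D_R t) = 2.121 m; argument = (7.56 − 5.59839)/2.121 = 0.9249.
C = C₀ × ½·erfc(0.9249) = 20.4 × 0.09544 = 1.95 mg/L.

1.95 mg/L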